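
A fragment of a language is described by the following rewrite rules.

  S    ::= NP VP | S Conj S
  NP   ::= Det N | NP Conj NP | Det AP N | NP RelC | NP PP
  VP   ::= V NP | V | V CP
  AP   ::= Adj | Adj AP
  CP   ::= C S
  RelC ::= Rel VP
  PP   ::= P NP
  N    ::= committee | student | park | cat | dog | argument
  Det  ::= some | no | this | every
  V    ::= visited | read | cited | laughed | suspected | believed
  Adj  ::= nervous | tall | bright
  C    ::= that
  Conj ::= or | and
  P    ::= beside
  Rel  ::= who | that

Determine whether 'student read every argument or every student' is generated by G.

Ungrammatical

For S → NP VP, no prefix of the string parses as an NP. The alternative S rule S → S Conj S likewise has no satisfying split.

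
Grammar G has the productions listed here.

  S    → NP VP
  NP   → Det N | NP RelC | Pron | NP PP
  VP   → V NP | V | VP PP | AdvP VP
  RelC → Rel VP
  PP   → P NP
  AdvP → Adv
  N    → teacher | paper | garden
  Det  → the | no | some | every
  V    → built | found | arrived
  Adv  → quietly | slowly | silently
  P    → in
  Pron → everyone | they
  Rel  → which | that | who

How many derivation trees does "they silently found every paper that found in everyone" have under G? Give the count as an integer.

4

Two of the 4 distinct bracketings:
[S [NP [Pron they]] [VP [VP [AdvP [Adv silently]] [VP [V found] [NP [NP [Det every] [N paper]] [RelC [Rel that] [VP [V found]]]]]] [PP [P in] [NP [Pron everyone]]]]]
[S [NP [Pron they]] [VP [AdvP [Adv silently]] [VP [V found] [NP [NP [Det every] [N paper]] [RelC [Rel that] [VP [VP [V found]] [PP [P in] [NP [Pron everyone]]]]]]]]]
The trees differ in how a recursive rule is bracketed over the same span.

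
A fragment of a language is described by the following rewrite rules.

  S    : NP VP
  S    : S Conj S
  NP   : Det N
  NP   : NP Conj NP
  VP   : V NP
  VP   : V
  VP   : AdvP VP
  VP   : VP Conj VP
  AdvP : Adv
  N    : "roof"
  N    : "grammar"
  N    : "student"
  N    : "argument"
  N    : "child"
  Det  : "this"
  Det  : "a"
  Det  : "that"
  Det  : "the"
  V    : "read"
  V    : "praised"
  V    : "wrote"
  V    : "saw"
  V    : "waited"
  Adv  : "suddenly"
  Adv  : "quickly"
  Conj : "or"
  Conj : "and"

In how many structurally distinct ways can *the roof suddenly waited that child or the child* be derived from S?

[S [NP [Det the] [N roof]] [VP [AdvP [Adv suddenly]] [VP [V waited] [NP [NP [Det that] [N child]] [Conj or] [NP [Det the] [N child]]]]]]
No rule offers an alternative attachment or grouping for any span, so this is the only derivation.

1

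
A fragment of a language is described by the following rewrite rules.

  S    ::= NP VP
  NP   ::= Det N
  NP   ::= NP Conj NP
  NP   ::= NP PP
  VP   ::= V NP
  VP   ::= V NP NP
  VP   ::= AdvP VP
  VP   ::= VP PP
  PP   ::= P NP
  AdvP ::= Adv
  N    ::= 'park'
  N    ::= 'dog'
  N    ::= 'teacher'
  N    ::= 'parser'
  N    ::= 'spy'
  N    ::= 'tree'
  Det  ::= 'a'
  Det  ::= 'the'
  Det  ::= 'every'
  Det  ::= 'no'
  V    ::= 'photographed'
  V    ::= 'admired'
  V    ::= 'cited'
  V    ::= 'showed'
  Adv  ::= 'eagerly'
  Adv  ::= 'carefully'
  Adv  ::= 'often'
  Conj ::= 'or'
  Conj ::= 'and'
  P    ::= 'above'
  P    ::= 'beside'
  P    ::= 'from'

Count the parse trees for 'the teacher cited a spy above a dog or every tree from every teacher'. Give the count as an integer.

Two of the 10 distinct bracketings:
[S [NP [Det the] [N teacher]] [VP [V cited] [NP [NP [NP [Det a] [N spy]] [PP [P above] [NP [Det a] [N dog]]]] [Conj or] [NP [NP [Det every] [N tree]] [PP [P from] [NP [Det every] [N teacher]]]]]]]
[S [NP [Det the] [N teacher]] [VP [V cited] [NP [NP [Det a] [N spy]] [PP [P above] [NP [NP [Det a] [N dog]] [Conj or] [NP [NP [Det every] [N tree]] [PP [P from] [NP [Det every] [N teacher]]]]]]]]]
The trees differ in how a recursive rule is bracketed over the same span.

10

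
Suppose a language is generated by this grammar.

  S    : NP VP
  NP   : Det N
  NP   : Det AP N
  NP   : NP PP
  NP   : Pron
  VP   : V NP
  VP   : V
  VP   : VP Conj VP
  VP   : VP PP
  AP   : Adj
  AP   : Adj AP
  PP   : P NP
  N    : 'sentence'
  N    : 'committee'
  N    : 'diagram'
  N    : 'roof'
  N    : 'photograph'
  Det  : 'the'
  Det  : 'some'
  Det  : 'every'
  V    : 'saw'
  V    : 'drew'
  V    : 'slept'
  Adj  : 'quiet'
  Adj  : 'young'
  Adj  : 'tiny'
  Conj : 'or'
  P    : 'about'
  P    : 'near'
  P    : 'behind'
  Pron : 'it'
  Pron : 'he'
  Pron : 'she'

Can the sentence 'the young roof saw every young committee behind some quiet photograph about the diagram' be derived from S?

Grammatical

S
  NP
    Det: the
    AP
      Adj: young
    N: roof
  VP
    V: saw
    NP
      NP
        Det: every
        AP
          Adj: young
        N: committee
      PP
        P: behind
        NP
          NP
            Det: some
            AP
              Adj: quiet
            N: photograph
          PP
            P: about
            NP
              Det: the
              N: diagram
Every word is introduced by a lexical rule and the phrasal rules combine the resulting categories into a single S.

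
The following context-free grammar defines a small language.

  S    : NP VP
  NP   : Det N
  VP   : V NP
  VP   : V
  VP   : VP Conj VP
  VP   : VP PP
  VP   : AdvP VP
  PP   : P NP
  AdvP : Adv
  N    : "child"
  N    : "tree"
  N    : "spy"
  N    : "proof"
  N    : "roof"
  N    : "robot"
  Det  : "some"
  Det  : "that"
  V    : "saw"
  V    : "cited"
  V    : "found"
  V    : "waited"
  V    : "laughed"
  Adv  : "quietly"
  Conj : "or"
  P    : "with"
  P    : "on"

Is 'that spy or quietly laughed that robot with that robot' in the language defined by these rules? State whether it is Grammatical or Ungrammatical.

Ungrammatical

For S → NP VP, the only prefix that parses as NP is 'that spy', but the remainder 'or quietly laughed that robot with that robot' is not a VP under these rules.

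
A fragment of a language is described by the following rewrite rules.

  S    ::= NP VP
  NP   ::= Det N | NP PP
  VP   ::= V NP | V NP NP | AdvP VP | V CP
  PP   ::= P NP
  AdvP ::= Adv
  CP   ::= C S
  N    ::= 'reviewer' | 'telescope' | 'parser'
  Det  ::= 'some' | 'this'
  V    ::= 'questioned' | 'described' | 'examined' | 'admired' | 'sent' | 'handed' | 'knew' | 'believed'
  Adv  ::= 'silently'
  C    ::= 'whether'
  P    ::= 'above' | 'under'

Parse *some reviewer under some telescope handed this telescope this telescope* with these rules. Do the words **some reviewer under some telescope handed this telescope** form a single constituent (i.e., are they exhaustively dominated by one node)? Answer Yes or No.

[S [NP [NP [Det some] [N reviewer]] [PP [P under] [NP [Det some] [N telescope]]]] [VP [V handed] [NP [Det this] [N telescope]] [NP [Det this] [N telescope]]]]
The smallest constituent containing 'some reviewer under some telescope handed this telescope' is the S spanning 'some reviewer under some telescope handed this telescope this telescope'; no single node in the tree dominates exactly the given words.

No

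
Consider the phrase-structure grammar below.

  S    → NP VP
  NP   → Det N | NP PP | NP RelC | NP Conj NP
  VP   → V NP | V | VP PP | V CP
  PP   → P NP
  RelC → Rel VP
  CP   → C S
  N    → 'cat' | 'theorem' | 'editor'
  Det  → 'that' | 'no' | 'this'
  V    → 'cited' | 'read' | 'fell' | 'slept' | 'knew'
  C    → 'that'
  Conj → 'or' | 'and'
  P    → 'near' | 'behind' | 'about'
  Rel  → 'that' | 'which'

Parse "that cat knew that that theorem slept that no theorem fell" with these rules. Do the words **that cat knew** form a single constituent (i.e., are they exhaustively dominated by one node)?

No

[S [NP [Det that] [N cat]] [VP [V knew] [CP [C that] [S [NP [Det that] [N theorem]] [VP [V slept] [CP [C that] [S [NP [Det no] [N theorem]] [VP [V fell]]]]]]]]]
The smallest constituent containing 'that cat knew' is the S spanning 'that cat knew that that theorem slept that no theorem fell'; no single node in the tree dominates exactly the given words.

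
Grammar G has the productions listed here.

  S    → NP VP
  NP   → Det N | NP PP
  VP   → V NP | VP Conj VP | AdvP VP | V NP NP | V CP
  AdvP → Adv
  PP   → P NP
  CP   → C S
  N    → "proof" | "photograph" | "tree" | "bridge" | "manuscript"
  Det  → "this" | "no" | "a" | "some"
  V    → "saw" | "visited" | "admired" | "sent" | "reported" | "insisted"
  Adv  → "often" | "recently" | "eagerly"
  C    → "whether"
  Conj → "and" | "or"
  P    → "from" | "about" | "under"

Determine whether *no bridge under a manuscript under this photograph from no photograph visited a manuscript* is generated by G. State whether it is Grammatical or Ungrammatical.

S
  NP
    NP
      Det: no
      N: bridge
    PP
      P: under
      NP
        NP
          Det: a
          N: manuscript
        PP
          P: under
          NP
            NP
              Det: this
              N: photograph
            PP
              P: from
              NP
                Det: no
                N: photograph
  VP
    V: visited
    NP
      Det: a
      N: manuscript
Each bracket corresponds to one application of a listed rule, so the string is derivable from S.

Grammatical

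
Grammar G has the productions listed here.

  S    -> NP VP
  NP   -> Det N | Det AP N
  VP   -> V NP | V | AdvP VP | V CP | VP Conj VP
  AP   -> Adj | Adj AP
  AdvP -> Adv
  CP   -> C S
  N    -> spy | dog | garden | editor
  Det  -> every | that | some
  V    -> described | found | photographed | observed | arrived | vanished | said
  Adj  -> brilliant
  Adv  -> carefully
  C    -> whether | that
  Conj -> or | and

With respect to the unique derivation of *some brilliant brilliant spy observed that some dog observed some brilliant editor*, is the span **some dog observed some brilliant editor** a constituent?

[S [NP [Det some] [AP [Adj brilliant] [AP [Adj brilliant]]] [N spy]] [VP [V observed] [CP [C that] [S [NP [Det some] [N dog]] [VP [V observed] [NP [Det some] [AP [Adj brilliant]] [N editor]]]]]]]
The words 'some dog observed some brilliant editor' are exhaustively dominated by a single S node (built by S → NP VP), so they form a constituent.

Yes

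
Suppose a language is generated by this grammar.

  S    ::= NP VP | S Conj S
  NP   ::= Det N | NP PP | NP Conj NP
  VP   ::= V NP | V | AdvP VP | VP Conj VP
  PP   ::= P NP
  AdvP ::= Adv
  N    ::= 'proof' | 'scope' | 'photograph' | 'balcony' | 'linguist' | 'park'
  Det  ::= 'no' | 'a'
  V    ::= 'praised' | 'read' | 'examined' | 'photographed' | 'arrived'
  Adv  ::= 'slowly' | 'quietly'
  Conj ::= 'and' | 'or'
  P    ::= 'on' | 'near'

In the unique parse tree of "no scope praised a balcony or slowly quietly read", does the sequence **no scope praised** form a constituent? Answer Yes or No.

[S [NP [Det no] [N scope]] [VP [VP [V praised] [NP [Det a] [N balcony]]] [Conj or] [VP [AdvP [Adv slowly]] [VP [AdvP [Adv quietly]] [VP [V read]]]]]]
The smallest constituent containing 'no scope praised' is the S spanning 'no scope praised a balcony or slowly quietly read'; no single node in the tree dominates exactly the given words.

No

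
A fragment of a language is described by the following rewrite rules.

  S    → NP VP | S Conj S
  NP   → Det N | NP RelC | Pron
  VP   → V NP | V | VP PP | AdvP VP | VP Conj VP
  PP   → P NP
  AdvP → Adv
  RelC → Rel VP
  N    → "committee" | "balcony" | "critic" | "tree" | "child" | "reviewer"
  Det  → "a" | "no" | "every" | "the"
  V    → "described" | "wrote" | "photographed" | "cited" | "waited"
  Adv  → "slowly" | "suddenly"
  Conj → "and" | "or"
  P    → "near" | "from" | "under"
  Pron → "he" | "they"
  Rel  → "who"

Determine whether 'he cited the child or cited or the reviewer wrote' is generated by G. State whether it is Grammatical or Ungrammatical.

S
  S
    NP
      Pron: he
    VP
      VP
        V: cited
        NP
          Det: the
          N: child
      Conj: or
      VP
        V: cited
  Conj: or
  S
    NP
      Det: the
      N: reviewer
    VP
      V: wrote
Every word is introduced by a lexical rule and the phrasal rules combine the resulting categories into a single S.

Grammatical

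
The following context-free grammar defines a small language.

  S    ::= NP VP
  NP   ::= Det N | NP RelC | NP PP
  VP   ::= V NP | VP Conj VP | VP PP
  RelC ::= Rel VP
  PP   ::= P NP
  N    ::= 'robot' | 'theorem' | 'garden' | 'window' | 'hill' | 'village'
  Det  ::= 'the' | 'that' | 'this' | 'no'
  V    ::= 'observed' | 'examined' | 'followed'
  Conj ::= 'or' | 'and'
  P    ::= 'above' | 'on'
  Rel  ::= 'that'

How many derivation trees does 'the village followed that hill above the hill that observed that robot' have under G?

3

Two of the 3 distinct bracketings:
[S [NP [Det the] [N village]] [VP [V followed] [NP [NP [NP [Det that] [N hill]] [PP [P above] [NP [Det the] [N hill]]]] [RelC [Rel that] [VP [V observed] [NP [Det that] [N robot]]]]]]]
[S [NP [Det the] [N village]] [VP [V followed] [NP [NP [Det that] [N hill]] [PP [P above] [NP [NP [Det the] [N hill]] [RelC [Rel that] [VP [V observed] [NP [Det that] [N robot]]]]]]]]]
The trees differ in how a recursive rule is bracketed over the same span.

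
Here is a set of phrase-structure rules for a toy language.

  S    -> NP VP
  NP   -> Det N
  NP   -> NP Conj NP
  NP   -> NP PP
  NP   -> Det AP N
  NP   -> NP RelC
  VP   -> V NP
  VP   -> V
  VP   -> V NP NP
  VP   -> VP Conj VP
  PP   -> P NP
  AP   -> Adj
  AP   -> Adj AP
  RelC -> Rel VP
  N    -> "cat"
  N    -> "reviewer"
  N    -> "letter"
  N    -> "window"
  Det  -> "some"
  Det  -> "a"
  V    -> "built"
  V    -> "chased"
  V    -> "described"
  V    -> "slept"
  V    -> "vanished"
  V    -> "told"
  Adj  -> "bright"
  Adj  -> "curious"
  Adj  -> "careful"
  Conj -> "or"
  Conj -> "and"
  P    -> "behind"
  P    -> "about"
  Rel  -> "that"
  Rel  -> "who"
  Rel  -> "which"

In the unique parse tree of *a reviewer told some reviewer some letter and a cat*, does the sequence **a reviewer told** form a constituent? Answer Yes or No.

No

[S [NP [Det a] [N reviewer]] [VP [V told] [NP [Det some] [N reviewer]] [NP [NP [Det some] [N letter]] [Conj and] [NP [Det a] [N cat]]]]]
The smallest constituent containing 'a reviewer told' is the S spanning 'a reviewer told some reviewer some letter and a cat'; no single node in the tree dominates exactly the given words.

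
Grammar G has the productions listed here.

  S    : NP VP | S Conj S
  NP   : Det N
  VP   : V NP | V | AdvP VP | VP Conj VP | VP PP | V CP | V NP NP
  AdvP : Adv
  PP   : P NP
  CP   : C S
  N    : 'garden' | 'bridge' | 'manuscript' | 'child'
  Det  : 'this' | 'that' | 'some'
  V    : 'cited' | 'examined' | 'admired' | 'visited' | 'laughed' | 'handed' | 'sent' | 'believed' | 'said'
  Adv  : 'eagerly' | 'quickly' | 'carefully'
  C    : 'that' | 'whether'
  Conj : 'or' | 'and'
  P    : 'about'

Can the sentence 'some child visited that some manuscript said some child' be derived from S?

Grammatical

[S [NP [Det some] [N child]] [VP [V visited] [CP [C that] [S [NP [Det some] [N manuscript]] [VP [V said] [NP [Det some] [N child]]]]]]]
Each bracket corresponds to one application of a listed rule, so the string is derivable from S.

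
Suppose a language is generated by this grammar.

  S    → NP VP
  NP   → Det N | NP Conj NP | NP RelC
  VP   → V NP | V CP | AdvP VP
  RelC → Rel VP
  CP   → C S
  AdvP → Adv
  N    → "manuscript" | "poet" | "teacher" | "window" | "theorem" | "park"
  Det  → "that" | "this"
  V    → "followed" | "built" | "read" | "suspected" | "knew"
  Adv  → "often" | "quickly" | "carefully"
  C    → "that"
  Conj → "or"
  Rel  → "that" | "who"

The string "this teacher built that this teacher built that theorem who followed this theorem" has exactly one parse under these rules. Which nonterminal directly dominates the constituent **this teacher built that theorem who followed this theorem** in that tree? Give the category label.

[S [NP [Det this] [N teacher]] [VP [V built] [CP [C that] [S [NP [Det this] [N teacher]] [VP [V built] [NP [NP [Det that] [N theorem]] [RelC [Rel who] [VP [V followed] [NP [Det this] [N theorem]]]]]]]]]]
The span 'this teacher built that theorem who followed this theorem' is the S node built by S → NP VP.
Its mother is the CP built by CP → C S.

CP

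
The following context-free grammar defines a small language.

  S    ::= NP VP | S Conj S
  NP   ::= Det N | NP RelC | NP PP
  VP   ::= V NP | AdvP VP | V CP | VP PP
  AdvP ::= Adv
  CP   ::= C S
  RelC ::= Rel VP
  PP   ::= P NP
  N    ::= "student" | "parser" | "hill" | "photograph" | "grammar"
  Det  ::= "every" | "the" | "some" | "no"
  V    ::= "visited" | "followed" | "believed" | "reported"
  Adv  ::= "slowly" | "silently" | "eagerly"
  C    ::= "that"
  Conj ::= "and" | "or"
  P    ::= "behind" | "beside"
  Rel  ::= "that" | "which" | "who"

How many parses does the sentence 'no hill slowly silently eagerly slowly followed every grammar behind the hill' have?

6

Two of the 6 distinct bracketings:
[S [NP [Det no] [N hill]] [VP [AdvP [Adv slowly]] [VP [AdvP [Adv silently]] [VP [AdvP [Adv eagerly]] [VP [AdvP [Adv slowly]] [VP [V followed] [NP [NP [Det every] [N grammar]] [PP [P behind] [NP [Det the] [N hill]]]]]]]]]]
[S [NP [Det no] [N hill]] [VP [AdvP [Adv slowly]] [VP [AdvP [Adv silently]] [VP [AdvP [Adv eagerly]] [VP [AdvP [Adv slowly]] [VP [VP [V followed] [NP [Det every] [N grammar]]] [PP [P behind] [NP [Det the] [N hill]]]]]]]]]
The difference turns on whether NP → NP PP is used at the relevant span, versus an alternative expansion of NP.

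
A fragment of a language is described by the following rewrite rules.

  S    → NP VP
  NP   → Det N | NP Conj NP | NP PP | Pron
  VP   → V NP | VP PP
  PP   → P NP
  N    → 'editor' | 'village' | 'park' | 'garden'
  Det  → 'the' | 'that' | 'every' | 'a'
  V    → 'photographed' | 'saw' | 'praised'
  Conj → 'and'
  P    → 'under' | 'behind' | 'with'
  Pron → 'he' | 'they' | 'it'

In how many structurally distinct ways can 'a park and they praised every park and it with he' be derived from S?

Two of the 3 distinct bracketings:
[S [NP [NP [Det a] [N park]] [Conj and] [NP [Pron they]]] [VP [V praised] [NP [NP [Det every] [N park]] [Conj and] [NP [NP [Pron it]] [PP [P with] [NP [Pron he]]]]]]]
[S [NP [NP [Det a] [N park]] [Conj and] [NP [Pron they]]] [VP [V praised] [NP [NP [NP [Det every] [N park]] [Conj and] [NP [Pron it]]] [PP [P with] [NP [Pron he]]]]]]
The trees differ in how a recursive rule is bracketed over the same span.

3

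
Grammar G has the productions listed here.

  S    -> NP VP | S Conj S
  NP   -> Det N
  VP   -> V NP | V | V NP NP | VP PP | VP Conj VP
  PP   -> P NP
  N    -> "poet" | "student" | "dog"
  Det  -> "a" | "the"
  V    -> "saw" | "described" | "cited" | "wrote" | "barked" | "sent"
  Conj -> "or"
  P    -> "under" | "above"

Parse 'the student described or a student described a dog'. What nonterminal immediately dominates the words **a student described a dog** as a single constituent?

S

S
  S
    NP
      Det: the
      N: student
    VP
      V: described
  Conj: or
  S
    NP
      Det: a
      N: student
    VP
      V: described
      NP
        Det: a
        N: dog
The span 'a student described a dog' is the S node built by S → NP VP.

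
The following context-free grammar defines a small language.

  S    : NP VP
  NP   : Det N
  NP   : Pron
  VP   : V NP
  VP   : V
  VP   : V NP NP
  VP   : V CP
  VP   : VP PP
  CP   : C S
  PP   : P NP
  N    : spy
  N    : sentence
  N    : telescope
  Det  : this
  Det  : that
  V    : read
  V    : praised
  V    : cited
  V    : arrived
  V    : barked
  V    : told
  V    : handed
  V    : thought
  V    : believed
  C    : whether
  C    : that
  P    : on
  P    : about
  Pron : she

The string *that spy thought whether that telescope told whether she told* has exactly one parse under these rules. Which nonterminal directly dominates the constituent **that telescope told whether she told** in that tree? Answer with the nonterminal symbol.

CP

[S [NP [Det that] [N spy]] [VP [V thought] [CP [C whether] [S [NP [Det that] [N telescope]] [VP [V told] [CP [C whether] [S [NP [Pron she]] [VP [V told]]]]]]]]]
The span 'that telescope told whether she told' is the S node built by S → NP VP.
Its mother is the CP built by CP → C S.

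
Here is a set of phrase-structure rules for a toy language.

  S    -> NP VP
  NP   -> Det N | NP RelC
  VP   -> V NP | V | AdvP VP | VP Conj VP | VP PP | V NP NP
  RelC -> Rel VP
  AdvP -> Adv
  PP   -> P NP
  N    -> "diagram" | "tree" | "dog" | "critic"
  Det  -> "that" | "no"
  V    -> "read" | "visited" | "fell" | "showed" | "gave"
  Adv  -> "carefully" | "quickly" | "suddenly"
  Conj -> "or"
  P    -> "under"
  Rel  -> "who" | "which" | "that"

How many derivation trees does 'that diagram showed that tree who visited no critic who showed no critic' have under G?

Two of the 6 distinct bracketings:
[S [NP [Det that] [N diagram]] [VP [V showed] [NP [NP [Det that] [N tree]] [RelC [Rel who] [VP [V visited] [NP [NP [Det no] [N critic]] [RelC [Rel who] [VP [V showed] [NP [Det no] [N critic]]]]]]]]]]
[S [NP [Det that] [N diagram]] [VP [V showed] [NP [NP [Det that] [N tree]] [RelC [Rel who] [VP [V visited] [NP [NP [Det no] [N critic]] [RelC [Rel who] [VP [V showed]]]] [NP [Det no] [N critic]]]]]]]
The difference turns on whether VP → V is used at the relevant span, versus an alternative expansion of VP.

6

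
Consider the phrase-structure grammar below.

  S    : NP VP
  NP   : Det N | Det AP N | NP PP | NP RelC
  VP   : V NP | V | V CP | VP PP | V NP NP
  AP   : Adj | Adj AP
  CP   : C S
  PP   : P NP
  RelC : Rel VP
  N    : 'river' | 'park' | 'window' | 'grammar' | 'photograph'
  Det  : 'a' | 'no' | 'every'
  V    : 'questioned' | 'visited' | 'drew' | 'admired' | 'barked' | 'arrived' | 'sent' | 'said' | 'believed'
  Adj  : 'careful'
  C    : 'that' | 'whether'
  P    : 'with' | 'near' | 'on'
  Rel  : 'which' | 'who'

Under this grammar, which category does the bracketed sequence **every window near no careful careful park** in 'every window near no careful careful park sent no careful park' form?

NP

S
  NP
    NP
      Det: every
      N: window
    PP
      P: near
      NP
        Det: no
        AP
          Adj: careful
          AP
            Adj: careful
        N: park
  VP
    V: sent
    NP
      Det: no
      AP
        Adj: careful
      N: park
The span 'every window near no careful careful park' is the NP node built by NP → NP PP.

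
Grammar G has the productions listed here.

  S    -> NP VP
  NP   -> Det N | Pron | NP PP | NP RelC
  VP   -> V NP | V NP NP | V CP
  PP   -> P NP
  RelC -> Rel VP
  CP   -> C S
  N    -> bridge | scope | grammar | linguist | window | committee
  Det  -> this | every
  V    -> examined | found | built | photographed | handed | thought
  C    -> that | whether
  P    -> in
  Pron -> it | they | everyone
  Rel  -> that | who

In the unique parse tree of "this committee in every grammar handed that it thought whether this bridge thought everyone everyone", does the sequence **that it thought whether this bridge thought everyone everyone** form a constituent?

[S [NP [NP [Det this] [N committee]] [PP [P in] [NP [Det every] [N grammar]]]] [VP [V handed] [CP [C that] [S [NP [Pron it]] [VP [V thought] [CP [C whether] [S [NP [Det this] [N bridge]] [VP [V thought] [NP [Pron everyone]] [NP [Pron everyone]]]]]]]]]]
The words 'that it thought whether this bridge thought everyone everyone' are exhaustively dominated by a single CP node (built by CP → C S), so they form a constituent.

Yes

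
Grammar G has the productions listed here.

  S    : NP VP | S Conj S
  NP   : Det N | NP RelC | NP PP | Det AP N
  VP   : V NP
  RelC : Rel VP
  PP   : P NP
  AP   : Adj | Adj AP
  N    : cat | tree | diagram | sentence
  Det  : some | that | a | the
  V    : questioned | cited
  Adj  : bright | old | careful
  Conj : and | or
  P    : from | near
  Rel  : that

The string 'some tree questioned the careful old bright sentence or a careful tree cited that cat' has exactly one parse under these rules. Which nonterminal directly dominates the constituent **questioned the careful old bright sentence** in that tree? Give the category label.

[S [S [NP [Det some] [N tree]] [VP [V questioned] [NP [Det the] [AP [Adj careful] [AP [Adj old] [AP [Adj bright]]]] [N sentence]]]] [Conj or] [S [NP [Det a] [AP [Adj careful]] [N tree]] [VP [V cited] [NP [Det that] [N cat]]]]]
The span 'questioned the careful old bright sentence' is the VP node built by VP → V NP.
Its mother is the S built by S → NP VP.

S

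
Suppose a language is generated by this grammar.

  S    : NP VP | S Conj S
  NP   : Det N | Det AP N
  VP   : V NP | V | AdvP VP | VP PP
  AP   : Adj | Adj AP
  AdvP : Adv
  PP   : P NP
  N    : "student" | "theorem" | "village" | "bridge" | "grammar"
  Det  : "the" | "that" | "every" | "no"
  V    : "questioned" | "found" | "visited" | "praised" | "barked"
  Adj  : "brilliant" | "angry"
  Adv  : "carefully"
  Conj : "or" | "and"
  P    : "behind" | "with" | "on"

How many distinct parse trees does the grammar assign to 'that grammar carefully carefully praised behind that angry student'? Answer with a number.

3

Two of the 3 distinct bracketings:
[S [NP [Det that] [N grammar]] [VP [AdvP [Adv carefully]] [VP [AdvP [Adv carefully]] [VP [VP [V praised]] [PP [P behind] [NP [Det that] [AP [Adj angry]] [N student]]]]]]]
[S [NP [Det that] [N grammar]] [VP [AdvP [Adv carefully]] [VP [VP [AdvP [Adv carefully]] [VP [V praised]]] [PP [P behind] [NP [Det that] [AP [Adj angry]] [N student]]]]]]
The trees differ in how a recursive rule is bracketed over the same span.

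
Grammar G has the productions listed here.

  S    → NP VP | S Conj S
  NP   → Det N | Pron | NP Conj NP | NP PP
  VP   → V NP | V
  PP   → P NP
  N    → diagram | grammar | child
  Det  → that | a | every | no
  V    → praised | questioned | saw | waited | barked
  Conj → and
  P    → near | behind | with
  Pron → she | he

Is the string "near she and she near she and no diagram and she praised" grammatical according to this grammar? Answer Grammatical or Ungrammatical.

Ungrammatical

For S → NP VP, no prefix of the string parses as an NP. The alternative S rule S → S Conj S likewise has no satisfying split.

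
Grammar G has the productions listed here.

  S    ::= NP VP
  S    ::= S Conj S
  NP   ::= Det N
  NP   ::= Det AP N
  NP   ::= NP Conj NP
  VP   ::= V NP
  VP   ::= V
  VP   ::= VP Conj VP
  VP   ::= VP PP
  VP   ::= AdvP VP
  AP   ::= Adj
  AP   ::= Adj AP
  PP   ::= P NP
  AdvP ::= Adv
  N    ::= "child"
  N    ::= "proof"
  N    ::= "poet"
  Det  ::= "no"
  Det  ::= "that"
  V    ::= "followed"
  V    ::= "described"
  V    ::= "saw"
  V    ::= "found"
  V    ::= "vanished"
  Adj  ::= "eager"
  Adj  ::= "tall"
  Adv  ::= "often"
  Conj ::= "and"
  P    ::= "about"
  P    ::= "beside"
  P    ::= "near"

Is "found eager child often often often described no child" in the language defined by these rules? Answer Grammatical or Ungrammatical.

Ungrammatical

A V word can never sit immediately before an Adj word in any string this grammar generates, so the substring 'found eager' rules out a derivation.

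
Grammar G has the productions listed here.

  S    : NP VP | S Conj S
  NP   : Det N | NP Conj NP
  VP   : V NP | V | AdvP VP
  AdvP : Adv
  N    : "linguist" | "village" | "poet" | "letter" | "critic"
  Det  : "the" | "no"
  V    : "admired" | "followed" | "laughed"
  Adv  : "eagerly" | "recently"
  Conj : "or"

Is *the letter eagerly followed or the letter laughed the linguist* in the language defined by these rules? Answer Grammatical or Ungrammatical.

[S [S [NP [Det the] [N letter]] [VP [AdvP [Adv eagerly]] [VP [V followed]]]] [Conj or] [S [NP [Det the] [N letter]] [VP [V laughed] [NP [Det the] [N linguist]]]]]
Each bracket corresponds to one application of a listed rule, so the string is derivable from S.

Grammatical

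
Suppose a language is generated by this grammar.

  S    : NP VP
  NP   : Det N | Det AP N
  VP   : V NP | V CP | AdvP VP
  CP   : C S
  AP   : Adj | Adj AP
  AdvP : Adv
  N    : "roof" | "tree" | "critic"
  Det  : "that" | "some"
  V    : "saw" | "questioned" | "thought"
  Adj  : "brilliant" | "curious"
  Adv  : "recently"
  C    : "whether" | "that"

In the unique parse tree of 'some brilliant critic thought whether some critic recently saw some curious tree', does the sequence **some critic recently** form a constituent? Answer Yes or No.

No

[S [NP [Det some] [AP [Adj brilliant]] [N critic]] [VP [V thought] [CP [C whether] [S [NP [Det some] [N critic]] [VP [AdvP [Adv recently]] [VP [V saw] [NP [Det some] [AP [Adj curious]] [N tree]]]]]]]]
The smallest constituent containing 'some critic recently' is the S spanning 'some critic recently saw some curious tree'; no single node in the tree dominates exactly the given words.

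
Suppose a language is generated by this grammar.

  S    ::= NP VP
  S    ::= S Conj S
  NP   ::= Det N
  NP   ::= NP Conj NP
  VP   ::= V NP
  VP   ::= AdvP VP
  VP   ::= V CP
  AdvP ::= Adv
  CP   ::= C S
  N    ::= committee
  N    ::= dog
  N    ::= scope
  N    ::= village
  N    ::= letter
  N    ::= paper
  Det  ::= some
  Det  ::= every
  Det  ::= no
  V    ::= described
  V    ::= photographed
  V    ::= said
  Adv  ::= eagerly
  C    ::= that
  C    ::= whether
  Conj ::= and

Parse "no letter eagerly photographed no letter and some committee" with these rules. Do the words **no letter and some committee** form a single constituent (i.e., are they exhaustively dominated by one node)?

[S [NP [Det no] [N letter]] [VP [AdvP [Adv eagerly]] [VP [V photographed] [NP [NP [Det no] [N letter]] [Conj and] [NP [Det some] [N committee]]]]]]
The words 'no letter and some committee' are exhaustively dominated by a single NP node (built by NP → NP Conj NP), so they form a constituent.

Yes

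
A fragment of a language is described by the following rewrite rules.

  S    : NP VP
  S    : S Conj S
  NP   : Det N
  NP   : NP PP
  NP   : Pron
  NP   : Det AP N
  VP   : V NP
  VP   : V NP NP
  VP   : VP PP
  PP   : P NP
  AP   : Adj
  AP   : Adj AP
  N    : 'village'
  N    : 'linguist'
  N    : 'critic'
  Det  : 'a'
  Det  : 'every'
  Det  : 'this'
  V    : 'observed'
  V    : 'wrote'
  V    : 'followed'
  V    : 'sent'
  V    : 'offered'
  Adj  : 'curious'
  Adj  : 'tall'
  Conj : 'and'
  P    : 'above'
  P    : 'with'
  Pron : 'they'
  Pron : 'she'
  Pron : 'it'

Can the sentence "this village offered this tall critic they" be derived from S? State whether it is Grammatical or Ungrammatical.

[S [NP [Det this] [N village]] [VP [V offered] [NP [Det this] [AP [Adj tall]] [N critic]] [NP [Pron they]]]]
Each bracket corresponds to one application of a listed rule, so the string is derivable from S.

Grammatical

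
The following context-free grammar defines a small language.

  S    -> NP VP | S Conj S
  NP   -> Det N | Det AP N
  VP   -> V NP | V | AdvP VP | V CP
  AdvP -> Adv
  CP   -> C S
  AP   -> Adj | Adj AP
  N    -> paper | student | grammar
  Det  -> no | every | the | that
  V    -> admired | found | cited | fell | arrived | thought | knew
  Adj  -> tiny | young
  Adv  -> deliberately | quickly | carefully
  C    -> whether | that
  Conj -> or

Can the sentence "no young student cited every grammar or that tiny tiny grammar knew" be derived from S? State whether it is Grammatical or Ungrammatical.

Grammatical

S
  S
    NP
      Det: no
      AP
        Adj: young
      N: student
    VP
      V: cited
      NP
        Det: every
        N: grammar
  Conj: or
  S
    NP
      Det: that
      AP
        Adj: tiny
        AP
          Adj: tiny
      N: grammar
    VP
      V: knew
Each bracket corresponds to one application of a listed rule, so the string is derivable from S.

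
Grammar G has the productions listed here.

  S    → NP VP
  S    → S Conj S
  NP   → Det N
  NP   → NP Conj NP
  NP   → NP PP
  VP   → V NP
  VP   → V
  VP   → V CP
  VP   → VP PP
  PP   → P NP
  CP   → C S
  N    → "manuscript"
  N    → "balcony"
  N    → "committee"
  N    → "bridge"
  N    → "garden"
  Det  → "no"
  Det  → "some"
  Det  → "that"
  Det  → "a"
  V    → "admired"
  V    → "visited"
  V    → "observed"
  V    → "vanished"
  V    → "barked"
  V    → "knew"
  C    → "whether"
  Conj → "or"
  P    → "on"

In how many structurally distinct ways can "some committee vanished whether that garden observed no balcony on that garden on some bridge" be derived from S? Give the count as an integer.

9

Two of the 9 distinct bracketings:
[S [NP [Det some] [N committee]] [VP [V vanished] [CP [C whether] [S [NP [Det that] [N garden]] [VP [V observed] [NP [NP [Det no] [N balcony]] [PP [P on] [NP [NP [Det that] [N garden]] [PP [P on] [NP [Det some] [N bridge]]]]]]]]]]]
[S [NP [Det some] [N committee]] [VP [V vanished] [CP [C whether] [S [NP [Det that] [N garden]] [VP [V observed] [NP [NP [NP [Det no] [N balcony]] [PP [P on] [NP [Det that] [N garden]]]] [PP [P on] [NP [Det some] [N bridge]]]]]]]]]
The trees differ in how a recursive rule is bracketed over the same span.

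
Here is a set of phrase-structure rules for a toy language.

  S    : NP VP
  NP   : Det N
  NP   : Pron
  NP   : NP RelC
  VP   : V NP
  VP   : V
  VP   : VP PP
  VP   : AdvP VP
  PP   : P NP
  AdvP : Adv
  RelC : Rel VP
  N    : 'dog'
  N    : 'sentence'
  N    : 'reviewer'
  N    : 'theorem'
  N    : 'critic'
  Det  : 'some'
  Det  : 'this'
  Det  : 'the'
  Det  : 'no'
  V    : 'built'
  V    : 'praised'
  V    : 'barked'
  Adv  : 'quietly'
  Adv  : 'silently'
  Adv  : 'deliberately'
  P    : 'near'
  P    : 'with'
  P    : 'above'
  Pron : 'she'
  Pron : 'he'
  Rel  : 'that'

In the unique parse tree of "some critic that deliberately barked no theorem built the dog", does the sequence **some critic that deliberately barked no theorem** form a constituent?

Yes

[S [NP [NP [Det some] [N critic]] [RelC [Rel that] [VP [AdvP [Adv deliberately]] [VP [V barked] [NP [Det no] [N theorem]]]]]] [VP [V built] [NP [Det the] [N dog]]]]
The words 'some critic that deliberately barked no theorem' are exhaustively dominated by a single NP node (built by NP → NP RelC), so they form a constituent.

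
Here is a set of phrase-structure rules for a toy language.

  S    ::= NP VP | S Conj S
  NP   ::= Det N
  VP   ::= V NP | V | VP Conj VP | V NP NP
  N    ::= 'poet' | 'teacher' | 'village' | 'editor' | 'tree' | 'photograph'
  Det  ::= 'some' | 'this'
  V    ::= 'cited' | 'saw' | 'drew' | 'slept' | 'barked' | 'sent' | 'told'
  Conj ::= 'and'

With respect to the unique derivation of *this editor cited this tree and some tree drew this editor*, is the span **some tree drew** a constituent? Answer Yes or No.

[S [S [NP [Det this] [N editor]] [VP [V cited] [NP [Det this] [N tree]]]] [Conj and] [S [NP [Det some] [N tree]] [VP [V drew] [NP [Det this] [N editor]]]]]
The smallest constituent containing 'some tree drew' is the S spanning 'some tree drew this editor'; no single node in the tree dominates exactly the given words.

No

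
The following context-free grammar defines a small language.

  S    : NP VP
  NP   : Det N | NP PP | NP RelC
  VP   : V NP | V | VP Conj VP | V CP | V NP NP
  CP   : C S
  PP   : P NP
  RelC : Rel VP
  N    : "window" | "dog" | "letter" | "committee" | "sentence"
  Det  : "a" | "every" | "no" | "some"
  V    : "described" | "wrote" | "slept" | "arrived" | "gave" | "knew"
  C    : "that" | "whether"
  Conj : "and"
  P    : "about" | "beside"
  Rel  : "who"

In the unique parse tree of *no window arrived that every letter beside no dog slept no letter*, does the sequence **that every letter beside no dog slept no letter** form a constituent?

Yes

[S [NP [Det no] [N window]] [VP [V arrived] [CP [C that] [S [NP [NP [Det every] [N letter]] [PP [P beside] [NP [Det no] [N dog]]]] [VP [V slept] [NP [Det no] [N letter]]]]]]]
The words 'that every letter beside no dog slept no letter' are exhaustively dominated by a single CP node (built by CP → C S), so they form a constituent.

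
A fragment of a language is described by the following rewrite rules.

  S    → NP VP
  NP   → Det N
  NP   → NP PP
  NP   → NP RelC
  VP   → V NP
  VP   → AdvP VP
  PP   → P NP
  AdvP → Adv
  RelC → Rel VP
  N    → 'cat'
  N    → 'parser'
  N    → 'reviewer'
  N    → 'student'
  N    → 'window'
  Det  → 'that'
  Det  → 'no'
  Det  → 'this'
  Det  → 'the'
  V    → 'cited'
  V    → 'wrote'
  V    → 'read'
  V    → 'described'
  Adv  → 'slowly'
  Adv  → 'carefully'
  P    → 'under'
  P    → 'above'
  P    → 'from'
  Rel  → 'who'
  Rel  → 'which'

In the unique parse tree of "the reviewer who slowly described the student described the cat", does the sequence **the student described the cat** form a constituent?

[S [NP [NP [Det the] [N reviewer]] [RelC [Rel who] [VP [AdvP [Adv slowly]] [VP [V described] [NP [Det the] [N student]]]]]] [VP [V described] [NP [Det the] [N cat]]]]
The smallest constituent containing 'the student described the cat' is the S spanning 'the reviewer who slowly described the student described the cat'; no single node in the tree dominates exactly the given words.

No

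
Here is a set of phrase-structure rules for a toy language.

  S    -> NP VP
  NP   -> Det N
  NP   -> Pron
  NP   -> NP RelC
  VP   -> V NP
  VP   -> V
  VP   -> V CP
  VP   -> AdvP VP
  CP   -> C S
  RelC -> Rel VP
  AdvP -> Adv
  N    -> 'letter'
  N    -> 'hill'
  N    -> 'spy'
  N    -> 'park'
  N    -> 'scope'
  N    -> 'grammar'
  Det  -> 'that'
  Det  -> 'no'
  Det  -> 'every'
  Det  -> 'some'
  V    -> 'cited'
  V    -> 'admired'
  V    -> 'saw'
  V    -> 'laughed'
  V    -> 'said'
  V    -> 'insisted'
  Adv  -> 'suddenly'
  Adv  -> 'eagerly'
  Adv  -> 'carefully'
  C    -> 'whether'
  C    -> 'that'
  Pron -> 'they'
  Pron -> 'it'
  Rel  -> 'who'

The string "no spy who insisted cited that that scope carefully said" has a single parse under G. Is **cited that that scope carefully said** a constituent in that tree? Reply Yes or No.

[S [NP [NP [Det no] [N spy]] [RelC [Rel who] [VP [V insisted]]]] [VP [V cited] [CP [C that] [S [NP [Det that] [N scope]] [VP [AdvP [Adv carefully]] [VP [V said]]]]]]]
The words 'cited that that scope carefully said' are exhaustively dominated by a single VP node (built by VP → V CP), so they form a constituent.

Yes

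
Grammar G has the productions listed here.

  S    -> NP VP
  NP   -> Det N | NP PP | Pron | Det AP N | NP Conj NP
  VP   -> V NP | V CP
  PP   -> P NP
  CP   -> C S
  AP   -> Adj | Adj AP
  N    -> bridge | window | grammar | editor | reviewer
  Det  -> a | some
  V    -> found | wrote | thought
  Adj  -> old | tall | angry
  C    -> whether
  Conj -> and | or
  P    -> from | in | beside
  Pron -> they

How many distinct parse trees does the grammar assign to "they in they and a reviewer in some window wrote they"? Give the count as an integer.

Two of the 5 distinct bracketings:
[S [NP [NP [Pron they]] [PP [P in] [NP [NP [NP [Pron they]] [Conj and] [NP [Det a] [N reviewer]]] [PP [P in] [NP [Det some] [N window]]]]]] [VP [V wrote] [NP [Pron they]]]]
[S [NP [NP [Pron they]] [PP [P in] [NP [NP [Pron they]] [Conj and] [NP [NP [Det a] [N reviewer]] [PP [P in] [NP [Det some] [N window]]]]]]] [VP [V wrote] [NP [Pron they]]]]
The trees differ in how a recursive rule is bracketed over the same span.

5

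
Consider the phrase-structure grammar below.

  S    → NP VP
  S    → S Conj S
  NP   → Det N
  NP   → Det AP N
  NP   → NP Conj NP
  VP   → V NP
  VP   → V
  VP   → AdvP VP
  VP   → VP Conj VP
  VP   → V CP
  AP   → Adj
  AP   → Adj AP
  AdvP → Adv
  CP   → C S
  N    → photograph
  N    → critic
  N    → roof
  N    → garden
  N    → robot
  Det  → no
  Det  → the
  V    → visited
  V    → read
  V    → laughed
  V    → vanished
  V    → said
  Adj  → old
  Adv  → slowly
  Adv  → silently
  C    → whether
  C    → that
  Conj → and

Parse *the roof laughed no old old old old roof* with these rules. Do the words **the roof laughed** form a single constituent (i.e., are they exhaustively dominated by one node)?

[S [NP [Det the] [N roof]] [VP [V laughed] [NP [Det no] [AP [Adj old] [AP [Adj old] [AP [Adj old] [AP [Adj old]]]]] [N roof]]]]
The smallest constituent containing 'the roof laughed' is the S spanning 'the roof laughed no old old old old roof'; no single node in the tree dominates exactly the given words.

No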